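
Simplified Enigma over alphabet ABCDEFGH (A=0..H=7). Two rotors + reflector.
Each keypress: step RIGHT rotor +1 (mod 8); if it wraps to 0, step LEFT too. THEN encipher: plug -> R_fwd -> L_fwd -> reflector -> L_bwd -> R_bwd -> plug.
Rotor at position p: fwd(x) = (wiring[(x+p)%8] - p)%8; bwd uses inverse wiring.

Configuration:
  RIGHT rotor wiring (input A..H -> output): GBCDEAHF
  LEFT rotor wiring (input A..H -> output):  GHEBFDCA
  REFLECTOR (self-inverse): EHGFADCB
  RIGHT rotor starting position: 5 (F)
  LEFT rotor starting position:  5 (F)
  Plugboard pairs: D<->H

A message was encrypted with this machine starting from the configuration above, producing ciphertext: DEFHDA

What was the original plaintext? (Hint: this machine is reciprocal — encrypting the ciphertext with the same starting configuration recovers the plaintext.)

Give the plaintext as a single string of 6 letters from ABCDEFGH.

Answer: ADCFEE

Derivation:
Char 1 ('D'): step: R->6, L=5; D->plug->H->R->C->L->D->refl->F->L'->B->R'->A->plug->A
Char 2 ('E'): step: R->7, L=5; E->plug->E->R->E->L->C->refl->G->L'->A->R'->H->plug->D
Char 3 ('F'): step: R->0, L->6 (L advanced); F->plug->F->R->A->L->E->refl->A->L'->C->R'->C->plug->C
Char 4 ('H'): step: R->1, L=6; H->plug->D->R->D->L->B->refl->H->L'->G->R'->F->plug->F
Char 5 ('D'): step: R->2, L=6; D->plug->H->R->H->L->F->refl->D->L'->F->R'->E->plug->E
Char 6 ('A'): step: R->3, L=6; A->plug->A->R->A->L->E->refl->A->L'->C->R'->E->plug->E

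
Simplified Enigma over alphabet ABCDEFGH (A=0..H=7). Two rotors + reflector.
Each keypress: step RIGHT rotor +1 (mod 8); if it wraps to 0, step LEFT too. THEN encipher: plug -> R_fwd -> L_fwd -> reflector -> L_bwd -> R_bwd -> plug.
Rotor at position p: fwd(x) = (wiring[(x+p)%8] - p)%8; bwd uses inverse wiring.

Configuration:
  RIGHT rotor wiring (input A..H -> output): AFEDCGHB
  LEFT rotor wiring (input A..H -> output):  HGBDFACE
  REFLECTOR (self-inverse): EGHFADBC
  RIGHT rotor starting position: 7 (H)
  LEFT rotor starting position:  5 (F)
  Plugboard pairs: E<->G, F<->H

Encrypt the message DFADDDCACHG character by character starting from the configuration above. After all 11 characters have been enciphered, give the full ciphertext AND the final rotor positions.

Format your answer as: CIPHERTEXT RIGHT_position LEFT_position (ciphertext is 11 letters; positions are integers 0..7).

Char 1 ('D'): step: R->0, L->6 (L advanced); D->plug->D->R->D->L->A->refl->E->L'->A->R'->A->plug->A
Char 2 ('F'): step: R->1, L=6; F->plug->H->R->H->L->C->refl->H->L'->G->R'->F->plug->H
Char 3 ('A'): step: R->2, L=6; A->plug->A->R->C->L->B->refl->G->L'->B->R'->B->plug->B
Char 4 ('D'): step: R->3, L=6; D->plug->D->R->E->L->D->refl->F->L'->F->R'->F->plug->H
Char 5 ('D'): step: R->4, L=6; D->plug->D->R->F->L->F->refl->D->L'->E->R'->E->plug->G
Char 6 ('D'): step: R->5, L=6; D->plug->D->R->D->L->A->refl->E->L'->A->R'->E->plug->G
Char 7 ('C'): step: R->6, L=6; C->plug->C->R->C->L->B->refl->G->L'->B->R'->A->plug->A
Char 8 ('A'): step: R->7, L=6; A->plug->A->R->C->L->B->refl->G->L'->B->R'->B->plug->B
Char 9 ('C'): step: R->0, L->7 (L advanced); C->plug->C->R->E->L->E->refl->A->L'->B->R'->H->plug->F
Char 10 ('H'): step: R->1, L=7; H->plug->F->R->G->L->B->refl->G->L'->F->R'->E->plug->G
Char 11 ('G'): step: R->2, L=7; G->plug->E->R->F->L->G->refl->B->L'->G->R'->G->plug->E
Final: ciphertext=AHBHGGABFGE, RIGHT=2, LEFT=7

Answer: AHBHGGABFGE 2 7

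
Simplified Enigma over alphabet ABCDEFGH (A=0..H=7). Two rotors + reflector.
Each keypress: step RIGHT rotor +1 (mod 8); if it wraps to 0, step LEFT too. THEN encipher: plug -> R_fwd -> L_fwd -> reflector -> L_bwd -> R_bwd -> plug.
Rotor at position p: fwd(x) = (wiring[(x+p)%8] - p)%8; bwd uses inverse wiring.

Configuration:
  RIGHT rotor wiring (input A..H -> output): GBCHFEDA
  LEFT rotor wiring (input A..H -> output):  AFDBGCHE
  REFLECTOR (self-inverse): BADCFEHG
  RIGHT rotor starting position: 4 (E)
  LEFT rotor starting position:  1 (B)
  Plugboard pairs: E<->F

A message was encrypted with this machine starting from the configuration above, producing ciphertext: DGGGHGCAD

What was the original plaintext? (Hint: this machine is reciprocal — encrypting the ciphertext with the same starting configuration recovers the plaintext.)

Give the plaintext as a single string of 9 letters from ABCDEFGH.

Char 1 ('D'): step: R->5, L=1; D->plug->D->R->B->L->C->refl->D->L'->G->R'->B->plug->B
Char 2 ('G'): step: R->6, L=1; G->plug->G->R->H->L->H->refl->G->L'->F->R'->A->plug->A
Char 3 ('G'): step: R->7, L=1; G->plug->G->R->F->L->G->refl->H->L'->H->R'->B->plug->B
Char 4 ('G'): step: R->0, L->2 (L advanced); G->plug->G->R->D->L->A->refl->B->L'->A->R'->H->plug->H
Char 5 ('H'): step: R->1, L=2; H->plug->H->R->F->L->C->refl->D->L'->H->R'->G->plug->G
Char 6 ('G'): step: R->2, L=2; G->plug->G->R->E->L->F->refl->E->L'->C->R'->D->plug->D
Char 7 ('C'): step: R->3, L=2; C->plug->C->R->B->L->H->refl->G->L'->G->R'->G->plug->G
Char 8 ('A'): step: R->4, L=2; A->plug->A->R->B->L->H->refl->G->L'->G->R'->G->plug->G
Char 9 ('D'): step: R->5, L=2; D->plug->D->R->B->L->H->refl->G->L'->G->R'->B->plug->B

Answer: BABHGDGGB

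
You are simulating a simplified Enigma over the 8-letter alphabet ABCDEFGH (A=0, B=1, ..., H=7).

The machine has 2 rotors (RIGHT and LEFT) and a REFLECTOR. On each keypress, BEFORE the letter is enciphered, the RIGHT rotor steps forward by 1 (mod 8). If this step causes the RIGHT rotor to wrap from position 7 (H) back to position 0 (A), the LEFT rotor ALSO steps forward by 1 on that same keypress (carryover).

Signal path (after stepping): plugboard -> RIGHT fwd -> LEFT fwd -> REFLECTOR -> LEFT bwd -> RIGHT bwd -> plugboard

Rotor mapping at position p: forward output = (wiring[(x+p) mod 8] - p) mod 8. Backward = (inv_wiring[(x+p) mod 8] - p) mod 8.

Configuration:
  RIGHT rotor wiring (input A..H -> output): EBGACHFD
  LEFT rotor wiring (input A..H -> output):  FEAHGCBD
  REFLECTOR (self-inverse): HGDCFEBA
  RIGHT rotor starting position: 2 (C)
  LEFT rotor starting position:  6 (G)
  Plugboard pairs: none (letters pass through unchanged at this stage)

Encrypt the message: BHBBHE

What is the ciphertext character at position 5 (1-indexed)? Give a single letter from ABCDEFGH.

Char 1 ('B'): step: R->3, L=6; B->plug->B->R->H->L->E->refl->F->L'->B->R'->F->plug->F
Char 2 ('H'): step: R->4, L=6; H->plug->H->R->E->L->C->refl->D->L'->A->R'->E->plug->E
Char 3 ('B'): step: R->5, L=6; B->plug->B->R->A->L->D->refl->C->L'->E->R'->E->plug->E
Char 4 ('B'): step: R->6, L=6; B->plug->B->R->F->L->B->refl->G->L'->D->R'->D->plug->D
Char 5 ('H'): step: R->7, L=6; H->plug->H->R->G->L->A->refl->H->L'->C->R'->C->plug->C

C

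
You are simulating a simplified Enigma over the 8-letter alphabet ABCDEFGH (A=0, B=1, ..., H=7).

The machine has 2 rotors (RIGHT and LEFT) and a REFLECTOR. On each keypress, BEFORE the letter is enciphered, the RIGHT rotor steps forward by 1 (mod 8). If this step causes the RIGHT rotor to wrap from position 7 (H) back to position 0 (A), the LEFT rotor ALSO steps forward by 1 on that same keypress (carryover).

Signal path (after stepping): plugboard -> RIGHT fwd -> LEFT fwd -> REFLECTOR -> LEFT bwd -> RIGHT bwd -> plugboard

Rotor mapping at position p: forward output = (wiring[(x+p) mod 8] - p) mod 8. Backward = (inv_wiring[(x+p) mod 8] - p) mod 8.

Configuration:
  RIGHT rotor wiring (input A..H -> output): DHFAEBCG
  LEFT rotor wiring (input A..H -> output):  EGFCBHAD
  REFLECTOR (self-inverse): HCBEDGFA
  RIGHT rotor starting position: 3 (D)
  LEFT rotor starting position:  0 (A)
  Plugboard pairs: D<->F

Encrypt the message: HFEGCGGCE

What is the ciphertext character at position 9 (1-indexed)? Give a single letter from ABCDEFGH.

Char 1 ('H'): step: R->4, L=0; H->plug->H->R->E->L->B->refl->C->L'->D->R'->F->plug->D
Char 2 ('F'): step: R->5, L=0; F->plug->D->R->G->L->A->refl->H->L'->F->R'->B->plug->B
Char 3 ('E'): step: R->6, L=0; E->plug->E->R->H->L->D->refl->E->L'->A->R'->B->plug->B
Char 4 ('G'): step: R->7, L=0; G->plug->G->R->C->L->F->refl->G->L'->B->R'->E->plug->E
Char 5 ('C'): step: R->0, L->1 (L advanced); C->plug->C->R->F->L->H->refl->A->L'->D->R'->A->plug->A
Char 6 ('G'): step: R->1, L=1; G->plug->G->R->F->L->H->refl->A->L'->D->R'->D->plug->F
Char 7 ('G'): step: R->2, L=1; G->plug->G->R->B->L->E->refl->D->L'->H->R'->D->plug->F
Char 8 ('C'): step: R->3, L=1; C->plug->C->R->G->L->C->refl->B->L'->C->R'->H->plug->H
Char 9 ('E'): step: R->4, L=1; E->plug->E->R->H->L->D->refl->E->L'->B->R'->G->plug->G

G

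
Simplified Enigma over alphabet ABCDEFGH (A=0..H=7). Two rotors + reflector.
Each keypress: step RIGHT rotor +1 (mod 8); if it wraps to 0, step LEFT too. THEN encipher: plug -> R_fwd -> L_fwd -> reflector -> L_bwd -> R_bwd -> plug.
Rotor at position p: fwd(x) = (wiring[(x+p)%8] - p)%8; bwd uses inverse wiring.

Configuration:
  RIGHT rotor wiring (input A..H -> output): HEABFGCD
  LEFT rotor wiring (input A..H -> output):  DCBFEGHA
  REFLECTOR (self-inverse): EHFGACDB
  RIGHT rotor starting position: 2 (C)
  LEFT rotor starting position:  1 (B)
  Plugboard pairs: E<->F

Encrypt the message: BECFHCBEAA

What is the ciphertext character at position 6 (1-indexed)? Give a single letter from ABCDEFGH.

Char 1 ('B'): step: R->3, L=1; B->plug->B->R->C->L->E->refl->A->L'->B->R'->G->plug->G
Char 2 ('E'): step: R->4, L=1; E->plug->F->R->A->L->B->refl->H->L'->G->R'->C->plug->C
Char 3 ('C'): step: R->5, L=1; C->plug->C->R->G->L->H->refl->B->L'->A->R'->H->plug->H
Char 4 ('F'): step: R->6, L=1; F->plug->E->R->C->L->E->refl->A->L'->B->R'->C->plug->C
Char 5 ('H'): step: R->7, L=1; H->plug->H->R->D->L->D->refl->G->L'->F->R'->C->plug->C
Char 6 ('C'): step: R->0, L->2 (L advanced); C->plug->C->R->A->L->H->refl->B->L'->G->R'->F->plug->E

E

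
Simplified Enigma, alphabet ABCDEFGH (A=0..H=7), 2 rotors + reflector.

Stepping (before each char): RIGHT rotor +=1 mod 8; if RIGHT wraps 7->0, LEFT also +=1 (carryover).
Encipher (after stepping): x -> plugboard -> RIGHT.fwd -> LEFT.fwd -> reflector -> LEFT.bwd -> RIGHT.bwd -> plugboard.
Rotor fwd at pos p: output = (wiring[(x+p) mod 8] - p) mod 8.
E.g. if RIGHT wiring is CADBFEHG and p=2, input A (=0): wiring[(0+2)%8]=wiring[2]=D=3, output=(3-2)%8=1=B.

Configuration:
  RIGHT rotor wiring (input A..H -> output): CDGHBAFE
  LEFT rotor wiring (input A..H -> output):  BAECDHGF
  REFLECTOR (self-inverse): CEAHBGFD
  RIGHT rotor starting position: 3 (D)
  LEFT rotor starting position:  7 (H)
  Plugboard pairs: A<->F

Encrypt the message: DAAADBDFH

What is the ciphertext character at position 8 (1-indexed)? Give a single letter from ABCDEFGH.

Char 1 ('D'): step: R->4, L=7; D->plug->D->R->A->L->G->refl->F->L'->D->R'->H->plug->H
Char 2 ('A'): step: R->5, L=7; A->plug->F->R->B->L->C->refl->A->L'->G->R'->E->plug->E
Char 3 ('A'): step: R->6, L=7; A->plug->F->R->B->L->C->refl->A->L'->G->R'->B->plug->B
Char 4 ('A'): step: R->7, L=7; A->plug->F->R->C->L->B->refl->E->L'->F->R'->A->plug->F
Char 5 ('D'): step: R->0, L->0 (L advanced); D->plug->D->R->H->L->F->refl->G->L'->G->R'->C->plug->C
Char 6 ('B'): step: R->1, L=0; B->plug->B->R->F->L->H->refl->D->L'->E->R'->F->plug->A
Char 7 ('D'): step: R->2, L=0; D->plug->D->R->G->L->G->refl->F->L'->H->R'->C->plug->C
Char 8 ('F'): step: R->3, L=0; F->plug->A->R->E->L->D->refl->H->L'->F->R'->C->plug->C

C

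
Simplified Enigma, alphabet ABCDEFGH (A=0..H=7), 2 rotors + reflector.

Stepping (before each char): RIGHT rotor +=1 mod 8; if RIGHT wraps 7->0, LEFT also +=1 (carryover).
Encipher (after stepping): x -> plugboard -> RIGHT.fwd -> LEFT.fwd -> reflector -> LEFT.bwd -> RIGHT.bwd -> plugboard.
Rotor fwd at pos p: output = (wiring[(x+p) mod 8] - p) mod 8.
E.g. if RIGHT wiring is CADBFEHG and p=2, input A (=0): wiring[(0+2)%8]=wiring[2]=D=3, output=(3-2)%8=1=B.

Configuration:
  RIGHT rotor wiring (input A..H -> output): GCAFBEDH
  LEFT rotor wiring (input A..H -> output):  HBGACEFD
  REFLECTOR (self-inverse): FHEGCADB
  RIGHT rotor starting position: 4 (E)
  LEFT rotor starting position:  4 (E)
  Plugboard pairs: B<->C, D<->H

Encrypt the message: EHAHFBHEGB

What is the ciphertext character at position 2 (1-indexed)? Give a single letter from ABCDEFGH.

Char 1 ('E'): step: R->5, L=4; E->plug->E->R->F->L->F->refl->A->L'->B->R'->D->plug->H
Char 2 ('H'): step: R->6, L=4; H->plug->D->R->E->L->D->refl->G->L'->A->R'->C->plug->B

B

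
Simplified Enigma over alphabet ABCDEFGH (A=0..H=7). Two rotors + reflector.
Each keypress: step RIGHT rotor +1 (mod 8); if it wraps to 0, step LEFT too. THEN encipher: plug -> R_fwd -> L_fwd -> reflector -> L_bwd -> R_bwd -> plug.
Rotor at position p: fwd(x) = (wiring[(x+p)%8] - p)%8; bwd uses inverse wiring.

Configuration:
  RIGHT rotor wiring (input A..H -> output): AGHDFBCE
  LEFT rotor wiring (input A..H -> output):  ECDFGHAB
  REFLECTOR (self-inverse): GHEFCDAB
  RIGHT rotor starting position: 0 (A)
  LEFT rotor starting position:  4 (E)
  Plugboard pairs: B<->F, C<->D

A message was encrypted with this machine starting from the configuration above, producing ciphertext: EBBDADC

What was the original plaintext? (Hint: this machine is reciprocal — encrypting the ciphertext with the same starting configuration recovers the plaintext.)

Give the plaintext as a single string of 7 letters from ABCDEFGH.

Char 1 ('E'): step: R->1, L=4; E->plug->E->R->A->L->C->refl->E->L'->C->R'->C->plug->D
Char 2 ('B'): step: R->2, L=4; B->plug->F->R->C->L->E->refl->C->L'->A->R'->E->plug->E
Char 3 ('B'): step: R->3, L=4; B->plug->F->R->F->L->G->refl->A->L'->E->R'->H->plug->H
Char 4 ('D'): step: R->4, L=4; D->plug->C->R->G->L->H->refl->B->L'->H->R'->H->plug->H
Char 5 ('A'): step: R->5, L=4; A->plug->A->R->E->L->A->refl->G->L'->F->R'->B->plug->F
Char 6 ('D'): step: R->6, L=4; D->plug->C->R->C->L->E->refl->C->L'->A->R'->D->plug->C
Char 7 ('C'): step: R->7, L=4; C->plug->D->R->A->L->C->refl->E->L'->C->R'->G->plug->G

Answer: DEHHFCG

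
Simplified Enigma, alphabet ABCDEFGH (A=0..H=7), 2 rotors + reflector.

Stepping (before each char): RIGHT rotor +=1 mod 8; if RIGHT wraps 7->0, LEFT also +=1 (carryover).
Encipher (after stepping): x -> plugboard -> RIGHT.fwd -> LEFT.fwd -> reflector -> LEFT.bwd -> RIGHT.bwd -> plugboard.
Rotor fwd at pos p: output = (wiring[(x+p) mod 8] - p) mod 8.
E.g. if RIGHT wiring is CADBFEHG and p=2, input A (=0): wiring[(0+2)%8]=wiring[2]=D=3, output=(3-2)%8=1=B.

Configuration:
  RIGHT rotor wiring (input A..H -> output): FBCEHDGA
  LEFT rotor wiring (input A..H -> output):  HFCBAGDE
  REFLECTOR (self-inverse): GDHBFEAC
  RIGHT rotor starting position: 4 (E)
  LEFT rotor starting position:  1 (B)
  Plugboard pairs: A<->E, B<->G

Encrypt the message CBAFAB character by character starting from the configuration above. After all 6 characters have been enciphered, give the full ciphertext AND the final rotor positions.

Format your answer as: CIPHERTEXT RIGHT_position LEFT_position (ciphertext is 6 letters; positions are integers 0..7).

Char 1 ('C'): step: R->5, L=1; C->plug->C->R->D->L->H->refl->C->L'->F->R'->F->plug->F
Char 2 ('B'): step: R->6, L=1; B->plug->G->R->B->L->B->refl->D->L'->G->R'->F->plug->F
Char 3 ('A'): step: R->7, L=1; A->plug->E->R->F->L->C->refl->H->L'->D->R'->D->plug->D
Char 4 ('F'): step: R->0, L->2 (L advanced); F->plug->F->R->D->L->E->refl->F->L'->G->R'->G->plug->B
Char 5 ('A'): step: R->1, L=2; A->plug->E->R->C->L->G->refl->A->L'->A->R'->A->plug->E
Char 6 ('B'): step: R->2, L=2; B->plug->G->R->D->L->E->refl->F->L'->G->R'->F->plug->F
Final: ciphertext=FFDBEF, RIGHT=2, LEFT=2

Answer: FFDBEF 2 2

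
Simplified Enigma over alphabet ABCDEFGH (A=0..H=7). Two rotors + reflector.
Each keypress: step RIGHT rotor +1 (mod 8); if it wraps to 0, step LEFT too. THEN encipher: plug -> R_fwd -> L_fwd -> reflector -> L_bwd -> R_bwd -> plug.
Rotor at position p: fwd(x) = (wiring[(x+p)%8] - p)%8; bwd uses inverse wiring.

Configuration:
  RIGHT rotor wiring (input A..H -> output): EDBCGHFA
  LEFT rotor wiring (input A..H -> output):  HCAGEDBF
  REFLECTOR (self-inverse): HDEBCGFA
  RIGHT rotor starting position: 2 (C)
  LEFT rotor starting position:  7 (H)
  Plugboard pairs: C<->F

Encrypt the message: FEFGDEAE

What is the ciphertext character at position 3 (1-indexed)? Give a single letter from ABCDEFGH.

Char 1 ('F'): step: R->3, L=7; F->plug->C->R->E->L->H->refl->A->L'->B->R'->F->plug->C
Char 2 ('E'): step: R->4, L=7; E->plug->E->R->A->L->G->refl->F->L'->F->R'->G->plug->G
Char 3 ('F'): step: R->5, L=7; F->plug->C->R->D->L->B->refl->D->L'->C->R'->A->plug->A

A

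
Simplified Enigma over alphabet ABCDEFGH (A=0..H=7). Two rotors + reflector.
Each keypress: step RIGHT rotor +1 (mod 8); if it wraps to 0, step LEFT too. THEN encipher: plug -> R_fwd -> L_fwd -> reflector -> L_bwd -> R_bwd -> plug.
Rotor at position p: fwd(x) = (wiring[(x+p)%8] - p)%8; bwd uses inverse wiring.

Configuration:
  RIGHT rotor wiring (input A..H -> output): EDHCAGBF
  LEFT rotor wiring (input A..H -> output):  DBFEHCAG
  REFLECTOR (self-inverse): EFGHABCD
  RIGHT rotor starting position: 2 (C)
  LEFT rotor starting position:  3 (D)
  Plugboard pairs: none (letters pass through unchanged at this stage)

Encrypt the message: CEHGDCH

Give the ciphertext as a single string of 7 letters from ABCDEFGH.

Char 1 ('C'): step: R->3, L=3; C->plug->C->R->D->L->F->refl->B->L'->A->R'->G->plug->G
Char 2 ('E'): step: R->4, L=3; E->plug->E->R->A->L->B->refl->F->L'->D->R'->G->plug->G
Char 3 ('H'): step: R->5, L=3; H->plug->H->R->D->L->F->refl->B->L'->A->R'->C->plug->C
Char 4 ('G'): step: R->6, L=3; G->plug->G->R->C->L->H->refl->D->L'->E->R'->F->plug->F
Char 5 ('D'): step: R->7, L=3; D->plug->D->R->A->L->B->refl->F->L'->D->R'->E->plug->E
Char 6 ('C'): step: R->0, L->4 (L advanced); C->plug->C->R->H->L->A->refl->E->L'->C->R'->D->plug->D
Char 7 ('H'): step: R->1, L=4; H->plug->H->R->D->L->C->refl->G->L'->B->R'->C->plug->C

Answer: GGCFEDC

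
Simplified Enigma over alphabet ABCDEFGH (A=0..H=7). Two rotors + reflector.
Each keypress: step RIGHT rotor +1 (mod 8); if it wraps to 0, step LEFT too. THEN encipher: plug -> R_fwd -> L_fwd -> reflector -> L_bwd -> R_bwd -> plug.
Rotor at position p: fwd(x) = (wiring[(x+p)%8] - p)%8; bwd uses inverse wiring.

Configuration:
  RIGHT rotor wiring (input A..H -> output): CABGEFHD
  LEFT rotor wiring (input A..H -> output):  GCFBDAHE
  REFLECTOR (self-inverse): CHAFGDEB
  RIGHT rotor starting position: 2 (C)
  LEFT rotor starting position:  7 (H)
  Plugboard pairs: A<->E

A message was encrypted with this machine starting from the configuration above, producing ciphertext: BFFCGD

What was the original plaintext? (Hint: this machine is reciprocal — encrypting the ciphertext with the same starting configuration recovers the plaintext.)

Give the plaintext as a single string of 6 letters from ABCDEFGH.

Answer: HDHHCH

Derivation:
Char 1 ('B'): step: R->3, L=7; B->plug->B->R->B->L->H->refl->B->L'->G->R'->H->plug->H
Char 2 ('F'): step: R->4, L=7; F->plug->F->R->E->L->C->refl->A->L'->H->R'->D->plug->D
Char 3 ('F'): step: R->5, L=7; F->plug->F->R->E->L->C->refl->A->L'->H->R'->H->plug->H
Char 4 ('C'): step: R->6, L=7; C->plug->C->R->E->L->C->refl->A->L'->H->R'->H->plug->H
Char 5 ('G'): step: R->7, L=7; G->plug->G->R->G->L->B->refl->H->L'->B->R'->C->plug->C
Char 6 ('D'): step: R->0, L->0 (L advanced); D->plug->D->R->G->L->H->refl->B->L'->D->R'->H->plug->H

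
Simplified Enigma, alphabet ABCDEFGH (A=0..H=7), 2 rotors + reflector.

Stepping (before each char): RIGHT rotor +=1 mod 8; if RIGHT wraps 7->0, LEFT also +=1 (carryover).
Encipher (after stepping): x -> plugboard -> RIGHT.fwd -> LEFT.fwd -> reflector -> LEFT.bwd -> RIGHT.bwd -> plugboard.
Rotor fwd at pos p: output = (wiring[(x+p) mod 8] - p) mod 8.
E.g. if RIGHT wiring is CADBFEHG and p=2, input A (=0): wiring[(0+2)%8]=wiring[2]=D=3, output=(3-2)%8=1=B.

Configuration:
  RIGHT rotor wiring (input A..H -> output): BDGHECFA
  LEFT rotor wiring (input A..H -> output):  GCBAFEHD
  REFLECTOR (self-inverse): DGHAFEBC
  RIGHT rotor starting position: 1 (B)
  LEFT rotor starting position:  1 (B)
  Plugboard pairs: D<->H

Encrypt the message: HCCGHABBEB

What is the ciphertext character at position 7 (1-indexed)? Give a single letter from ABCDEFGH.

Char 1 ('H'): step: R->2, L=1; H->plug->D->R->A->L->B->refl->G->L'->F->R'->B->plug->B
Char 2 ('C'): step: R->3, L=1; C->plug->C->R->H->L->F->refl->E->L'->D->R'->H->plug->D
Char 3 ('C'): step: R->4, L=1; C->plug->C->R->B->L->A->refl->D->L'->E->R'->D->plug->H
Char 4 ('G'): step: R->5, L=1; G->plug->G->R->C->L->H->refl->C->L'->G->R'->E->plug->E
Char 5 ('H'): step: R->6, L=1; H->plug->D->R->F->L->G->refl->B->L'->A->R'->E->plug->E
Char 6 ('A'): step: R->7, L=1; A->plug->A->R->B->L->A->refl->D->L'->E->R'->C->plug->C
Char 7 ('B'): step: R->0, L->2 (L advanced); B->plug->B->R->D->L->C->refl->H->L'->A->R'->H->plug->D

D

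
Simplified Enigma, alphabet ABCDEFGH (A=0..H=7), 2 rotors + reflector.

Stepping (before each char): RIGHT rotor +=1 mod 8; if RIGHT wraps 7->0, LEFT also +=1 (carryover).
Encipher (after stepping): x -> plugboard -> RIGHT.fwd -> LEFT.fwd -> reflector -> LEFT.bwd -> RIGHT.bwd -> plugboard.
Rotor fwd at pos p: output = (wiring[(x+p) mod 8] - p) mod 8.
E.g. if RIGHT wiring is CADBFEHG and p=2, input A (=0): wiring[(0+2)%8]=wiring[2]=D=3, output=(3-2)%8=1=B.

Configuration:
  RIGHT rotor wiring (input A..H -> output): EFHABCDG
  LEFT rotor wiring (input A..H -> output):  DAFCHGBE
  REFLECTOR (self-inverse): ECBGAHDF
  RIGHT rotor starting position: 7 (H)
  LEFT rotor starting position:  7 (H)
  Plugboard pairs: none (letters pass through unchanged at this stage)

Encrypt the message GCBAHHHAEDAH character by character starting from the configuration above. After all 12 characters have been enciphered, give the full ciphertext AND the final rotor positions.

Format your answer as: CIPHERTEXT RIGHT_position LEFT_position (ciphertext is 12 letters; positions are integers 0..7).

Answer: HEHDDFFEBAED 3 1

Derivation:
Char 1 ('G'): step: R->0, L->0 (L advanced); G->plug->G->R->D->L->C->refl->B->L'->G->R'->H->plug->H
Char 2 ('C'): step: R->1, L=0; C->plug->C->R->H->L->E->refl->A->L'->B->R'->E->plug->E
Char 3 ('B'): step: R->2, L=0; B->plug->B->R->G->L->B->refl->C->L'->D->R'->H->plug->H
Char 4 ('A'): step: R->3, L=0; A->plug->A->R->F->L->G->refl->D->L'->A->R'->D->plug->D
Char 5 ('H'): step: R->4, L=0; H->plug->H->R->E->L->H->refl->F->L'->C->R'->D->plug->D
Char 6 ('H'): step: R->5, L=0; H->plug->H->R->E->L->H->refl->F->L'->C->R'->F->plug->F
Char 7 ('H'): step: R->6, L=0; H->plug->H->R->E->L->H->refl->F->L'->C->R'->F->plug->F
Char 8 ('A'): step: R->7, L=0; A->plug->A->R->H->L->E->refl->A->L'->B->R'->E->plug->E
Char 9 ('E'): step: R->0, L->1 (L advanced); E->plug->E->R->B->L->E->refl->A->L'->F->R'->B->plug->B
Char 10 ('D'): step: R->1, L=1; D->plug->D->R->A->L->H->refl->F->L'->E->R'->A->plug->A
Char 11 ('A'): step: R->2, L=1; A->plug->A->R->F->L->A->refl->E->L'->B->R'->E->plug->E
Char 12 ('H'): step: R->3, L=1; H->plug->H->R->E->L->F->refl->H->L'->A->R'->D->plug->D
Final: ciphertext=HEHDDFFEBAED, RIGHT=3, LEFT=1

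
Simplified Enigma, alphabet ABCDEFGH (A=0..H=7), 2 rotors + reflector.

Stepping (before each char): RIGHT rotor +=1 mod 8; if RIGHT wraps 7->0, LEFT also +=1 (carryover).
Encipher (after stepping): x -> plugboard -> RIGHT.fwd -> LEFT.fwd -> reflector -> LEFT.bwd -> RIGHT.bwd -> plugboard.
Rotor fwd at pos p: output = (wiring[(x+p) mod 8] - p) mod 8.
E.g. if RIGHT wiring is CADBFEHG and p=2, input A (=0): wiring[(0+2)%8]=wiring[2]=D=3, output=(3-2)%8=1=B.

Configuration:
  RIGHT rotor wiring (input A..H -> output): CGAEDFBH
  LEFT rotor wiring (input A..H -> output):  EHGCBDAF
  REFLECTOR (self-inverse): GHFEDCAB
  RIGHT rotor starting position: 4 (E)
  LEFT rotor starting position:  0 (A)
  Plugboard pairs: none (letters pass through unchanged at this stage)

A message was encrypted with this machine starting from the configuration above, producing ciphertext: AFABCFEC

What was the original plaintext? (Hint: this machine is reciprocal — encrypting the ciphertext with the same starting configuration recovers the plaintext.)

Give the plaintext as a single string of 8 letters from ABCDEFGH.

Char 1 ('A'): step: R->5, L=0; A->plug->A->R->A->L->E->refl->D->L'->F->R'->D->plug->D
Char 2 ('F'): step: R->6, L=0; F->plug->F->R->G->L->A->refl->G->L'->C->R'->E->plug->E
Char 3 ('A'): step: R->7, L=0; A->plug->A->R->A->L->E->refl->D->L'->F->R'->E->plug->E
Char 4 ('B'): step: R->0, L->1 (L advanced); B->plug->B->R->G->L->E->refl->D->L'->H->R'->H->plug->H
Char 5 ('C'): step: R->1, L=1; C->plug->C->R->D->L->A->refl->G->L'->A->R'->F->plug->F
Char 6 ('F'): step: R->2, L=1; F->plug->F->R->F->L->H->refl->B->L'->C->R'->B->plug->B
Char 7 ('E'): step: R->3, L=1; E->plug->E->R->E->L->C->refl->F->L'->B->R'->A->plug->A
Char 8 ('C'): step: R->4, L=1; C->plug->C->R->F->L->H->refl->B->L'->C->R'->F->plug->F

Answer: DEEHFBAF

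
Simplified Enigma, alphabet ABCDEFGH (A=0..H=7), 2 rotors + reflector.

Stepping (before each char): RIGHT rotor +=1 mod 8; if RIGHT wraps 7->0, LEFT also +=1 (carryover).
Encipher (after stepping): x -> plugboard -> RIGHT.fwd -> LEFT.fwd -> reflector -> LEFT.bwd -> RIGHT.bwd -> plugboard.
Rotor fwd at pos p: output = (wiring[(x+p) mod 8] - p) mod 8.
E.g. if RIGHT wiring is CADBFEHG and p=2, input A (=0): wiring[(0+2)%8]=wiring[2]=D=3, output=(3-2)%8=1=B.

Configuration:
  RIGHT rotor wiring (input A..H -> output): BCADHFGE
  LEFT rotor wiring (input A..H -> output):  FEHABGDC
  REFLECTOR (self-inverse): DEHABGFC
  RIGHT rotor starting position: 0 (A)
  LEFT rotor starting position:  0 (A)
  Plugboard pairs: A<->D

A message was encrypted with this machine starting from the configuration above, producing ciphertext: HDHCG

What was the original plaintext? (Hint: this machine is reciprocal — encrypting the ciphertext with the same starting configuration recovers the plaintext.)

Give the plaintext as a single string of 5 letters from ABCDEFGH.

Char 1 ('H'): step: R->1, L=0; H->plug->H->R->A->L->F->refl->G->L'->F->R'->F->plug->F
Char 2 ('D'): step: R->2, L=0; D->plug->A->R->G->L->D->refl->A->L'->D->R'->D->plug->A
Char 3 ('H'): step: R->3, L=0; H->plug->H->R->F->L->G->refl->F->L'->A->R'->A->plug->D
Char 4 ('C'): step: R->4, L=0; C->plug->C->R->C->L->H->refl->C->L'->H->R'->H->plug->H
Char 5 ('G'): step: R->5, L=0; G->plug->G->R->G->L->D->refl->A->L'->D->R'->F->plug->F

Answer: FADHF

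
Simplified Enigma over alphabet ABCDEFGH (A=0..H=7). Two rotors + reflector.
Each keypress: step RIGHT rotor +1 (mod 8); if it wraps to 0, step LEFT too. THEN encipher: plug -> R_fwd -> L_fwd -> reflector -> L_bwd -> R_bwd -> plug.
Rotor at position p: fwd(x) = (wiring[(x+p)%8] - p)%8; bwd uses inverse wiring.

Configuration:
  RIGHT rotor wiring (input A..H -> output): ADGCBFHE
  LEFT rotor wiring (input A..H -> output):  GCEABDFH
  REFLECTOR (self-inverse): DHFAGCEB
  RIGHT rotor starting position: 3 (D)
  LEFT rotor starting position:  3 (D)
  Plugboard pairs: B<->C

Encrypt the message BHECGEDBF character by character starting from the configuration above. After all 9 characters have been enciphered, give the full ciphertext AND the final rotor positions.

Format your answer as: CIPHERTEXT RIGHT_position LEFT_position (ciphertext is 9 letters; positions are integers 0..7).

Answer: DFGBFDGEA 4 4

Derivation:
Char 1 ('B'): step: R->4, L=3; B->plug->C->R->D->L->C->refl->F->L'->A->R'->D->plug->D
Char 2 ('H'): step: R->5, L=3; H->plug->H->R->E->L->E->refl->G->L'->B->R'->F->plug->F
Char 3 ('E'): step: R->6, L=3; E->plug->E->R->A->L->F->refl->C->L'->D->R'->G->plug->G
Char 4 ('C'): step: R->7, L=3; C->plug->B->R->B->L->G->refl->E->L'->E->R'->C->plug->B
Char 5 ('G'): step: R->0, L->4 (L advanced); G->plug->G->R->H->L->E->refl->G->L'->F->R'->F->plug->F
Char 6 ('E'): step: R->1, L=4; E->plug->E->R->E->L->C->refl->F->L'->A->R'->D->plug->D
Char 7 ('D'): step: R->2, L=4; D->plug->D->R->D->L->D->refl->A->L'->G->R'->G->plug->G
Char 8 ('B'): step: R->3, L=4; B->plug->C->R->C->L->B->refl->H->L'->B->R'->E->plug->E
Char 9 ('F'): step: R->4, L=4; F->plug->F->R->H->L->E->refl->G->L'->F->R'->A->plug->A
Final: ciphertext=DFGBFDGEA, RIGHT=4, LEFT=4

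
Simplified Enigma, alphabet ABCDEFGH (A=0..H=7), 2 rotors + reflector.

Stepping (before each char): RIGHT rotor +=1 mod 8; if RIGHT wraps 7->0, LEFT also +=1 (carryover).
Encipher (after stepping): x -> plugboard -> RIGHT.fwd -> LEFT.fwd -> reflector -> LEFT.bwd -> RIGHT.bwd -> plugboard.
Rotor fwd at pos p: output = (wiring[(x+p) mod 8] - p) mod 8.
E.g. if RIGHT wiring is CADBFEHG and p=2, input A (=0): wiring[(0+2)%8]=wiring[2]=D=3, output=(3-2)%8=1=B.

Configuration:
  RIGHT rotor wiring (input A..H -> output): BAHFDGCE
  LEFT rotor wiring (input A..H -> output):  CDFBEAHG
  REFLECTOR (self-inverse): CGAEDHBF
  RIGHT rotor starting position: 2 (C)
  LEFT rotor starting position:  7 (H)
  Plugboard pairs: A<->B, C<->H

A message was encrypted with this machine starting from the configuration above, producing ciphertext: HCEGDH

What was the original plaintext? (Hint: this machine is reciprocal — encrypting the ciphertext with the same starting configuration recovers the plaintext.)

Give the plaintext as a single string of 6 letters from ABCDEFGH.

Answer: FACCBE

Derivation:
Char 1 ('H'): step: R->3, L=7; H->plug->C->R->D->L->G->refl->B->L'->G->R'->F->plug->F
Char 2 ('C'): step: R->4, L=7; C->plug->H->R->B->L->D->refl->E->L'->C->R'->B->plug->A
Char 3 ('E'): step: R->5, L=7; E->plug->E->R->D->L->G->refl->B->L'->G->R'->H->plug->C
Char 4 ('G'): step: R->6, L=7; G->plug->G->R->F->L->F->refl->H->L'->A->R'->H->plug->C
Char 5 ('D'): step: R->7, L=7; D->plug->D->R->A->L->H->refl->F->L'->F->R'->A->plug->B
Char 6 ('H'): step: R->0, L->0 (L advanced); H->plug->C->R->H->L->G->refl->B->L'->D->R'->E->plug->E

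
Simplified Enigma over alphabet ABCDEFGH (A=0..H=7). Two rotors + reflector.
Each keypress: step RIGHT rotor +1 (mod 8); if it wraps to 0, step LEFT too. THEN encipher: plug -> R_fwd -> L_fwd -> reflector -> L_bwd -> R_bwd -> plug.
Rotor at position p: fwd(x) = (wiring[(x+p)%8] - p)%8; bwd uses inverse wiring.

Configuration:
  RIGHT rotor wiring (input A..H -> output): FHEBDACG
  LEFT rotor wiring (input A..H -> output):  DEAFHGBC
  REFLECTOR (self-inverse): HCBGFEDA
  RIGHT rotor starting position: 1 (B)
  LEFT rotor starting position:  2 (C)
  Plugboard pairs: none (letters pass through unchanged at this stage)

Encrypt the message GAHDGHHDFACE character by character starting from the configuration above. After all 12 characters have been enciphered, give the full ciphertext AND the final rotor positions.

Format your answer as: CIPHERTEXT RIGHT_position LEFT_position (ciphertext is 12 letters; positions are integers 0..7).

Answer: ADBCAEFBHBGA 5 3

Derivation:
Char 1 ('G'): step: R->2, L=2; G->plug->G->R->D->L->E->refl->F->L'->C->R'->A->plug->A
Char 2 ('A'): step: R->3, L=2; A->plug->A->R->G->L->B->refl->C->L'->H->R'->D->plug->D
Char 3 ('H'): step: R->4, L=2; H->plug->H->R->F->L->A->refl->H->L'->E->R'->B->plug->B
Char 4 ('D'): step: R->5, L=2; D->plug->D->R->A->L->G->refl->D->L'->B->R'->C->plug->C
Char 5 ('G'): step: R->6, L=2; G->plug->G->R->F->L->A->refl->H->L'->E->R'->A->plug->A
Char 6 ('H'): step: R->7, L=2; H->plug->H->R->D->L->E->refl->F->L'->C->R'->E->plug->E
Char 7 ('H'): step: R->0, L->3 (L advanced); H->plug->H->R->G->L->B->refl->C->L'->A->R'->F->plug->F
Char 8 ('D'): step: R->1, L=3; D->plug->D->R->C->L->D->refl->G->L'->D->R'->B->plug->B
Char 9 ('F'): step: R->2, L=3; F->plug->F->R->E->L->H->refl->A->L'->F->R'->H->plug->H
Char 10 ('A'): step: R->3, L=3; A->plug->A->R->G->L->B->refl->C->L'->A->R'->B->plug->B
Char 11 ('C'): step: R->4, L=3; C->plug->C->R->G->L->B->refl->C->L'->A->R'->G->plug->G
Char 12 ('E'): step: R->5, L=3; E->plug->E->R->C->L->D->refl->G->L'->D->R'->A->plug->A
Final: ciphertext=ADBCAEFBHBGA, RIGHT=5, LEFT=3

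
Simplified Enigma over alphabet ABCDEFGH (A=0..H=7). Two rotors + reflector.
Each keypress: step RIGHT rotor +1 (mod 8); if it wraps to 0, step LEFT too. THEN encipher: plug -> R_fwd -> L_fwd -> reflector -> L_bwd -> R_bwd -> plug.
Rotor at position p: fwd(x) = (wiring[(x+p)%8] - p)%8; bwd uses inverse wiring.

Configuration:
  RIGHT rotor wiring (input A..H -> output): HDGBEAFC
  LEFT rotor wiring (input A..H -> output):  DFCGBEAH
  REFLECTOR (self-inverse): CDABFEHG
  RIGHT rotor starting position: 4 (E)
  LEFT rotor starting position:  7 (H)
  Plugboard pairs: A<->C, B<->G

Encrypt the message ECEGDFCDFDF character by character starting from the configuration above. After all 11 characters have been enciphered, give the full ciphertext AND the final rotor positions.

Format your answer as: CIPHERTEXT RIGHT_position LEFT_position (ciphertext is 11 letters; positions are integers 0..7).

Char 1 ('E'): step: R->5, L=7; E->plug->E->R->G->L->F->refl->E->L'->B->R'->F->plug->F
Char 2 ('C'): step: R->6, L=7; C->plug->A->R->H->L->B->refl->D->L'->D->R'->F->plug->F
Char 3 ('E'): step: R->7, L=7; E->plug->E->R->C->L->G->refl->H->L'->E->R'->C->plug->A
Char 4 ('G'): step: R->0, L->0 (L advanced); G->plug->B->R->D->L->G->refl->H->L'->H->R'->A->plug->C
Char 5 ('D'): step: R->1, L=0; D->plug->D->R->D->L->G->refl->H->L'->H->R'->E->plug->E
Char 6 ('F'): step: R->2, L=0; F->plug->F->R->A->L->D->refl->B->L'->E->R'->A->plug->C
Char 7 ('C'): step: R->3, L=0; C->plug->A->R->G->L->A->refl->C->L'->C->R'->D->plug->D
Char 8 ('D'): step: R->4, L=0; D->plug->D->R->G->L->A->refl->C->L'->C->R'->G->plug->B
Char 9 ('F'): step: R->5, L=0; F->plug->F->R->B->L->F->refl->E->L'->F->R'->C->plug->A
Char 10 ('D'): step: R->6, L=0; D->plug->D->R->F->L->E->refl->F->L'->B->R'->C->plug->A
Char 11 ('F'): step: R->7, L=0; F->plug->F->R->F->L->E->refl->F->L'->B->R'->G->plug->B
Final: ciphertext=FFACECDBAAB, RIGHT=7, LEFT=0

Answer: FFACECDBAAB 7 0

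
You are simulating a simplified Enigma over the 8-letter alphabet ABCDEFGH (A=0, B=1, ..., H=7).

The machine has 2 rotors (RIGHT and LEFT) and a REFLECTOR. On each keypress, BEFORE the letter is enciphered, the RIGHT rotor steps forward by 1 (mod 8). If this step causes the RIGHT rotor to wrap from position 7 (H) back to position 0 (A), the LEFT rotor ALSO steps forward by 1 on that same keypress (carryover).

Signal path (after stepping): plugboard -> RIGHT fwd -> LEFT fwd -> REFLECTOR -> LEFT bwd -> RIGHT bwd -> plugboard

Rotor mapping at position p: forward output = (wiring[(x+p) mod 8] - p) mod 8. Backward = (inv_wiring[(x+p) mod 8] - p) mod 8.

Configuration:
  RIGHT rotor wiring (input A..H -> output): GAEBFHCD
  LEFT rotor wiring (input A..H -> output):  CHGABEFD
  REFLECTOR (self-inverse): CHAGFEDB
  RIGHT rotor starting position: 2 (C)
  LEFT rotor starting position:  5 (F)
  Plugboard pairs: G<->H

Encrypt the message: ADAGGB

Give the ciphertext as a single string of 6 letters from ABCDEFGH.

Answer: BBCABG

Derivation:
Char 1 ('A'): step: R->3, L=5; A->plug->A->R->G->L->D->refl->G->L'->C->R'->B->plug->B
Char 2 ('D'): step: R->4, L=5; D->plug->D->R->H->L->E->refl->F->L'->D->R'->B->plug->B
Char 3 ('A'): step: R->5, L=5; A->plug->A->R->C->L->G->refl->D->L'->G->R'->C->plug->C
Char 4 ('G'): step: R->6, L=5; G->plug->H->R->B->L->A->refl->C->L'->E->R'->A->plug->A
Char 5 ('G'): step: R->7, L=5; G->plug->H->R->D->L->F->refl->E->L'->H->R'->B->plug->B
Char 6 ('B'): step: R->0, L->6 (L advanced); B->plug->B->R->A->L->H->refl->B->L'->D->R'->H->plug->G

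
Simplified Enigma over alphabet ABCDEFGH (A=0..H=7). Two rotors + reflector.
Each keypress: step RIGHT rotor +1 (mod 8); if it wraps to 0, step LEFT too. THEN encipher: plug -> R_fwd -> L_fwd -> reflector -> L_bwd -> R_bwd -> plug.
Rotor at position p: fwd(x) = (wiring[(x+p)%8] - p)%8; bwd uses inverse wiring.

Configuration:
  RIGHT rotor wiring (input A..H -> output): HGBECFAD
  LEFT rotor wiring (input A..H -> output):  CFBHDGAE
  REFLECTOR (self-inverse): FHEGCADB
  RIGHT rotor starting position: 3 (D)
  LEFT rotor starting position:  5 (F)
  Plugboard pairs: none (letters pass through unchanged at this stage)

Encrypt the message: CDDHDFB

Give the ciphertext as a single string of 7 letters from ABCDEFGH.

Char 1 ('C'): step: R->4, L=5; C->plug->C->R->E->L->A->refl->F->L'->D->R'->E->plug->E
Char 2 ('D'): step: R->5, L=5; D->plug->D->R->C->L->H->refl->B->L'->A->R'->A->plug->A
Char 3 ('D'): step: R->6, L=5; D->plug->D->R->A->L->B->refl->H->L'->C->R'->A->plug->A
Char 4 ('H'): step: R->7, L=5; H->plug->H->R->B->L->D->refl->G->L'->H->R'->C->plug->C
Char 5 ('D'): step: R->0, L->6 (L advanced); D->plug->D->R->E->L->D->refl->G->L'->B->R'->C->plug->C
Char 6 ('F'): step: R->1, L=6; F->plug->F->R->H->L->A->refl->F->L'->G->R'->H->plug->H
Char 7 ('B'): step: R->2, L=6; B->plug->B->R->C->L->E->refl->C->L'->A->R'->C->plug->C

Answer: EAACCHC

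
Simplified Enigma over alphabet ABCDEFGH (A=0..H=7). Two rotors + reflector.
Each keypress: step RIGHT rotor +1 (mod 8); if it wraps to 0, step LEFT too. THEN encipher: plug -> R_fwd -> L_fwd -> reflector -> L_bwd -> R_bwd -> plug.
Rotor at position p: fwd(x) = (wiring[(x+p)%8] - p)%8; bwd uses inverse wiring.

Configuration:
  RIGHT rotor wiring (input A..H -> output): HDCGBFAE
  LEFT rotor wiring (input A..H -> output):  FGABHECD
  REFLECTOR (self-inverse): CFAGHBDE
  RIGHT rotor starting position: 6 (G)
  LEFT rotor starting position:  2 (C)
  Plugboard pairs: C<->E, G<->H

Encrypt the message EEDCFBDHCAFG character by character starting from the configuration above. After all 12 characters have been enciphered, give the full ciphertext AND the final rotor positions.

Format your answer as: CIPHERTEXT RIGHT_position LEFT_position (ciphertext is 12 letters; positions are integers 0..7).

Char 1 ('E'): step: R->7, L=2; E->plug->C->R->E->L->A->refl->C->L'->D->R'->D->plug->D
Char 2 ('E'): step: R->0, L->3 (L advanced); E->plug->C->R->C->L->B->refl->F->L'->H->R'->A->plug->A
Char 3 ('D'): step: R->1, L=3; D->plug->D->R->A->L->G->refl->D->L'->G->R'->H->plug->G
Char 4 ('C'): step: R->2, L=3; C->plug->E->R->G->L->D->refl->G->L'->A->R'->A->plug->A
Char 5 ('F'): step: R->3, L=3; F->plug->F->R->E->L->A->refl->C->L'->F->R'->D->plug->D
Char 6 ('B'): step: R->4, L=3; B->plug->B->R->B->L->E->refl->H->L'->D->R'->E->plug->C
Char 7 ('D'): step: R->5, L=3; D->plug->D->R->C->L->B->refl->F->L'->H->R'->C->plug->E
Char 8 ('H'): step: R->6, L=3; H->plug->G->R->D->L->H->refl->E->L'->B->R'->C->plug->E
Char 9 ('C'): step: R->7, L=3; C->plug->E->R->H->L->F->refl->B->L'->C->R'->F->plug->F
Char 10 ('A'): step: R->0, L->4 (L advanced); A->plug->A->R->H->L->F->refl->B->L'->E->R'->H->plug->G
Char 11 ('F'): step: R->1, L=4; F->plug->F->R->H->L->F->refl->B->L'->E->R'->E->plug->C
Char 12 ('G'): step: R->2, L=4; G->plug->H->R->B->L->A->refl->C->L'->F->R'->G->plug->H
Final: ciphertext=DAGADCEEFGCH, RIGHT=2, LEFT=4

Answer: DAGADCEEFGCH 2 4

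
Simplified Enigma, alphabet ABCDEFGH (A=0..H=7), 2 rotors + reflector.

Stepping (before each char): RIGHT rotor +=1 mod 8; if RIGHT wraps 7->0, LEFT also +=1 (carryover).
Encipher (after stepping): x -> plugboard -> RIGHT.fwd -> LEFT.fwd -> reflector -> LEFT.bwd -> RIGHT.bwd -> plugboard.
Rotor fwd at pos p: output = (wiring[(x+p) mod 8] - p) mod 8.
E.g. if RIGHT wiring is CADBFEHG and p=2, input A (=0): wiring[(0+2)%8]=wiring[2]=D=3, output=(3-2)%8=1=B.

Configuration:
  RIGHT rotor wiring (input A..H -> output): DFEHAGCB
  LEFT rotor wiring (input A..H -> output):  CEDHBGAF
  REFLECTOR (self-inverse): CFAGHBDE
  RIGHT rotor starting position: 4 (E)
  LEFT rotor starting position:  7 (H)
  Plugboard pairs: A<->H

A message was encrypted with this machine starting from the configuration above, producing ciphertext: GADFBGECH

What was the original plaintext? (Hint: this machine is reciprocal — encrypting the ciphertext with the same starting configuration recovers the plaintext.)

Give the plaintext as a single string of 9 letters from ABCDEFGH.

Answer: FFBEFAFGA

Derivation:
Char 1 ('G'): step: R->5, L=7; G->plug->G->R->C->L->F->refl->B->L'->H->R'->F->plug->F
Char 2 ('A'): step: R->6, L=7; A->plug->H->R->A->L->G->refl->D->L'->B->R'->F->plug->F
Char 3 ('D'): step: R->7, L=7; D->plug->D->R->F->L->C->refl->A->L'->E->R'->B->plug->B
Char 4 ('F'): step: R->0, L->0 (L advanced); F->plug->F->R->G->L->A->refl->C->L'->A->R'->E->plug->E
Char 5 ('B'): step: R->1, L=0; B->plug->B->R->D->L->H->refl->E->L'->B->R'->F->plug->F
Char 6 ('G'): step: R->2, L=0; G->plug->G->R->B->L->E->refl->H->L'->D->R'->H->plug->A
Char 7 ('E'): step: R->3, L=0; E->plug->E->R->G->L->A->refl->C->L'->A->R'->F->plug->F
Char 8 ('C'): step: R->4, L=0; C->plug->C->R->G->L->A->refl->C->L'->A->R'->G->plug->G
Char 9 ('H'): step: R->5, L=0; H->plug->A->R->B->L->E->refl->H->L'->D->R'->H->plug->A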